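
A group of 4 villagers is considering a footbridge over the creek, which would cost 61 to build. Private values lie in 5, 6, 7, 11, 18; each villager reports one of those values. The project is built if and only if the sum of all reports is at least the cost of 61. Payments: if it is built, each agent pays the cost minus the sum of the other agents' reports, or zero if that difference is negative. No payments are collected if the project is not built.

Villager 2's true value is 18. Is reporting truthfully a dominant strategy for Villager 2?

Yes

Check each profile of the others' reports and compare truth against every alternative report.
Others report (11, 18, 18): truth gives 4, best alternative gives 0.
Others report (18, 11, 18): truth gives 4, best alternative gives 0.
Others report (18, 18, 11): truth gives 4, best alternative gives 0.
Others report (18, 18, 18): truth gives 11, best alternative gives 11.
Others report (5, 5, 5): truth gives 0, best alternative gives 0.
Others report (5, 5, 6): truth gives 0, best alternative gives 0.
(Remaining 119 profiles checked similarly; truth is weakly best in each.)
In every case the truthful report is at least as good as any alternative, so it is a dominant strategy.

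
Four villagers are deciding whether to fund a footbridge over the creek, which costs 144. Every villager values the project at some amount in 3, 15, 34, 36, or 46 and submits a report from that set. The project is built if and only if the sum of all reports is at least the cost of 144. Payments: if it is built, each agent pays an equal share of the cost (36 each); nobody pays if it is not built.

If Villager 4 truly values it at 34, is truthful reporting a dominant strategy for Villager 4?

Consider the case where Villager 1 reports 34, Villager 2 reports 34 and Villager 3 reports 46.
Truthful report 34: project built, pays 36, utility 34 - 36 = -2.
Report 3 instead: project not built, utility 0.
Since 0 > -2, reporting 3 is strictly better here, so truthful reporting is not dominant.

No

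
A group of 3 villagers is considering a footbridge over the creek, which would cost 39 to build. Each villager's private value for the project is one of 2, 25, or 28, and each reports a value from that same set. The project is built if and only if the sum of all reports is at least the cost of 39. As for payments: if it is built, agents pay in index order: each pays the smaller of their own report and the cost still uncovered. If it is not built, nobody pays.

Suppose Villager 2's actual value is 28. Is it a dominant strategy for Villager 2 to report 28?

No

Consider the case where Villager 1 reports 2 and Villager 3 reports 25.
Truthful report 28: project built, pays 28, utility 28 - 28 = 0.
Report 25 instead: project built, pays 25, utility 28 - 25 = 3.
Since 3 > 0, reporting 25 is strictly better here, so truthful reporting is not dominant.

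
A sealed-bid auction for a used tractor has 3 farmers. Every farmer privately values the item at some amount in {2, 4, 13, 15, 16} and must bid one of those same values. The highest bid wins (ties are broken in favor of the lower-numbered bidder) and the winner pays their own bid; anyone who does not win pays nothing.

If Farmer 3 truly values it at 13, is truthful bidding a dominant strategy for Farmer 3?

No

Consider the case where Farmer 1 bids 2 and Farmer 2 bids 2.
Truthful bid 13: wins, pays 13, utility 13 - 13 = 0.
Bid 4 instead: wins, pays 4, utility 13 - 4 = 9.
Since 9 > 0, bidding 4 is strictly better here, so truthful bidding is not dominant.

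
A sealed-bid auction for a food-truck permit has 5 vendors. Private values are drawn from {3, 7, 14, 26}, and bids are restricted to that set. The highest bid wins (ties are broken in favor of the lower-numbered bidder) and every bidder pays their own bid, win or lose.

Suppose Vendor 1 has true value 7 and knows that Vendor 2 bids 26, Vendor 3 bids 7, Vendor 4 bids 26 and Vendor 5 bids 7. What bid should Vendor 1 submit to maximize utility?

Bid 3: loses but pays 3, utility -3.
Bid 7: loses but pays 7, utility -7.
Bid 14: loses but pays 14, utility -14.
Bid 26: wins, pays 26, utility 7 - 26 = -19.
The best choice is 3 with utility -3.

3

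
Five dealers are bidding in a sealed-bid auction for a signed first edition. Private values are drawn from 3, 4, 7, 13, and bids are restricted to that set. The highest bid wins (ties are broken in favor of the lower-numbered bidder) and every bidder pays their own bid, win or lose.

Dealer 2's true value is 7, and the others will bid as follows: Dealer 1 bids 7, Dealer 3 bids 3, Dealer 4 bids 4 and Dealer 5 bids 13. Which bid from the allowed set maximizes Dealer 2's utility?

3

Bid 3: loses but pays 3, utility -3.
Bid 4: loses but pays 4, utility -4.
Bid 7: loses but pays 7, utility -7.
Bid 13: wins, pays 13, utility 7 - 13 = -6.
The best choice is 3 with utility -3.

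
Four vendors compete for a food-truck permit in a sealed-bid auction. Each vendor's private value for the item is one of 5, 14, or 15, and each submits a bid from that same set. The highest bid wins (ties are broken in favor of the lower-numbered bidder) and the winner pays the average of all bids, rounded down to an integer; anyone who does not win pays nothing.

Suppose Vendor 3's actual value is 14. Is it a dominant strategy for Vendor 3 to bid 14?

Consider the case where Vendor 1 bids 5, Vendor 2 bids 5 and Vendor 4 bids 15.
Truthful bid 14: loses, pays 0, utility 0.
Bid 15 instead: wins, pays 10, utility 14 - 10 = 4.
Since 4 > 0, bidding 15 is strictly better here, so truthful bidding is not dominant.

No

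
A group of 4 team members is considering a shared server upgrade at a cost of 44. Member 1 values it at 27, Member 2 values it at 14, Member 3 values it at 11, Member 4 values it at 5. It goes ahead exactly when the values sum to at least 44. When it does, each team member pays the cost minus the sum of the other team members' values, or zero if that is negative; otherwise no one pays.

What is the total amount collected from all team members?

15

Total value 57 ≥ cost 44, so it is built.
Member 1: others sum to 30; max(0, 44 - 30) = 14.
Member 2: others sum to 43; max(0, 44 - 43) = 1.
Member 3: others sum to 46; max(0, 44 - 46) = 0.
Member 4: others sum to 52; max(0, 44 - 52) = 0.
Total collected = 14 + 1 + 0 + 0 = 15.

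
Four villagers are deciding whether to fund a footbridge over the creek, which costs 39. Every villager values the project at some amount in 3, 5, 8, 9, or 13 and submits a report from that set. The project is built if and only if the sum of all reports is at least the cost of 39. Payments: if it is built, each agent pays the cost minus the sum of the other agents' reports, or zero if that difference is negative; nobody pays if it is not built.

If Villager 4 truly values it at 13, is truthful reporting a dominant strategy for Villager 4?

Yes

Check each profile of the others' reports and compare truth against every alternative report.
Others report (3, 13, 13): truth gives 3, best alternative gives 0.
Others report (8, 8, 13): truth gives 3, best alternative gives 0.
Others report (8, 13, 8): truth gives 3, best alternative gives 0.
Others report (13, 3, 13): truth gives 3, best alternative gives 0.
Others report (13, 8, 8): truth gives 3, best alternative gives 0.
Others report (13, 13, 3): truth gives 3, best alternative gives 0.
(Remaining 119 profiles checked similarly; truth is weakly best in each.)
In every case the truthful report is at least as good as any alternative, so it is a dominant strategy.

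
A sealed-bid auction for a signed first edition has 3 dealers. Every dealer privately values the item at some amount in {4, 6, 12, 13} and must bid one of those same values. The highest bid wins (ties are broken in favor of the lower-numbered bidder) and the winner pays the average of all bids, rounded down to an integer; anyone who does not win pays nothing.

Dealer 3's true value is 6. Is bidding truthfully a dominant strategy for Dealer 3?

Yes

Check each profile of the others' bids and compare truth against every alternative bid.
Others bid (4, 4): truth gives 2, best alternative gives 0.
Others bid (4, 6): truth gives 0, best alternative gives 0.
Others bid (4, 12): truth gives 0, best alternative gives 0.
Others bid (4, 13): truth gives 0, best alternative gives 0.
Others bid (6, 4): truth gives 0, best alternative gives 0.
Others bid (6, 6): truth gives 0, best alternative gives 0.
(Remaining 10 profiles checked similarly; truth is weakly best in each.)
In every case the truthful bid is at least as good as any alternative, so it is a dominant strategy.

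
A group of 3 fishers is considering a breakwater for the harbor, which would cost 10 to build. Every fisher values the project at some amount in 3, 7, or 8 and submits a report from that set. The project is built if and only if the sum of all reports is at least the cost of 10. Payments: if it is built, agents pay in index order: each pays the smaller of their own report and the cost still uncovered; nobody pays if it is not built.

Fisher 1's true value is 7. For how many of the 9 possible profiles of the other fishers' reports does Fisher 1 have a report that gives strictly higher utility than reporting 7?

Others report (3, 7): truth gives 0; report 3 gives 4 > 0. Violating.
Others report (3, 8): truth gives 0; report 3 gives 4 > 0. Violating.
Others report (7, 3): truth gives 0; report 3 gives 4 > 0. Violating.
Others report (7, 7): truth gives 0; report 3 gives 4 > 0. Violating.
Others report (3, 3): truth gives 0; no alternative beats it.
(Checking all 9 profiles: 8 have a profitable deviation, 1 does not.)

8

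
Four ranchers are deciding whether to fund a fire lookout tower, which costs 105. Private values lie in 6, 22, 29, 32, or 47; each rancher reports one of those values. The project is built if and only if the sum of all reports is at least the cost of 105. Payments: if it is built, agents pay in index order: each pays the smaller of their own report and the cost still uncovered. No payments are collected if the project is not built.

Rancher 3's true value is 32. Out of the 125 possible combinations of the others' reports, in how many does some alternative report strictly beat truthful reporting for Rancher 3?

Others report (6, 29, 47): truth gives 0; report 29 gives 3 > 0. Violating.
Others report (6, 32, 47): truth gives 0; report 22 gives 10 > 0. Violating.
Others report (6, 47, 29): truth gives 0; report 29 gives 3 > 0. Violating.
Others report (6, 47, 32): truth gives 0; report 22 gives 10 > 0. Violating.
Others report (6, 6, 6): truth gives 0; no alternative beats it.
Others report (6, 6, 22): truth gives 0; no alternative beats it.
(Checking all 125 profiles: 73 have a profitable deviation, 52 do not.)

73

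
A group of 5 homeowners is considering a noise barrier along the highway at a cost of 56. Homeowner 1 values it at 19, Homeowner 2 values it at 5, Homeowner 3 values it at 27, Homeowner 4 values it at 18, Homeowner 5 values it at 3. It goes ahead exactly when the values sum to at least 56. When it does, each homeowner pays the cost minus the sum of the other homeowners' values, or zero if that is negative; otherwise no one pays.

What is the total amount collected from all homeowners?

Total value 72 ≥ cost 56, so it is built.
Homeowner 1: others sum to 53; max(0, 56 - 53) = 3.
Homeowner 2: others sum to 67; max(0, 56 - 67) = 0.
Homeowner 3: others sum to 45; max(0, 56 - 45) = 11.
Homeowner 4: others sum to 54; max(0, 56 - 54) = 2.
Homeowner 5: others sum to 69; max(0, 56 - 69) = 0.
Total collected = 3 + 0 + 11 + 2 + 0 = 16.

16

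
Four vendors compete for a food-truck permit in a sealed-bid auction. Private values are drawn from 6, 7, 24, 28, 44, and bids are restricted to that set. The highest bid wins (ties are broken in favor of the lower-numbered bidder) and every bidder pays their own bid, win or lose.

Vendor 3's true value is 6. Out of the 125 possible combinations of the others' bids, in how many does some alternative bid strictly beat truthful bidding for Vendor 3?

Others bid (6, 6, 6): truth gives -6; bid 7 gives -1 > -6. Violating.
Others bid (6, 6, 7): truth gives -6; bid 7 gives -1 > -6. Violating.
Others bid (6, 6, 24): truth gives -6; no alternative beats it.
Others bid (6, 6, 28): truth gives -6; no alternative beats it.
(Checking all 125 profiles: 2 have a profitable deviation, 123 do not.)

2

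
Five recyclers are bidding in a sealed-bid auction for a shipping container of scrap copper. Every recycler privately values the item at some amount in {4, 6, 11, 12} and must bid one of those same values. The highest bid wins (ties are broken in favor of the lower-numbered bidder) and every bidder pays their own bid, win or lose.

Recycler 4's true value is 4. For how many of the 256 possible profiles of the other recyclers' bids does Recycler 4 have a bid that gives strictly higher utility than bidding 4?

Others bid (4, 4, 4, 4): truth gives -4; bid 6 gives -2 > -4. Violating.
Others bid (4, 4, 4, 6): truth gives -4; bid 6 gives -2 > -4. Violating.
Others bid (4, 4, 4, 11): truth gives -4; no alternative beats it.
Others bid (4, 4, 4, 12): truth gives -4; no alternative beats it.
(Checking all 256 profiles: 2 have a profitable deviation, 254 do not.)

2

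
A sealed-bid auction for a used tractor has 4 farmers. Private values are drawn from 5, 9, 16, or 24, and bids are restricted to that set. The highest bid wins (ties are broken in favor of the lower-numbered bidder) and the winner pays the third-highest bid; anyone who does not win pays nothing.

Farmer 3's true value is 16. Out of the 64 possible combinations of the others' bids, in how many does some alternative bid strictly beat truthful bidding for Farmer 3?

Others bid (5, 5, 24): truth gives 0; bid 24 gives 11 > 0. Violating.
Others bid (5, 9, 24): truth gives 0; bid 24 gives 7 > 0. Violating.
Others bid (5, 16, 5): truth gives 0; bid 24 gives 11 > 0. Violating.
Others bid (5, 16, 9): truth gives 0; bid 24 gives 7 > 0. Violating.
Others bid (5, 5, 5): truth gives 11; no alternative beats it.
Others bid (5, 5, 9): truth gives 11; no alternative beats it.
(Checking all 64 profiles: 12 have a profitable deviation, 52 do not.)

12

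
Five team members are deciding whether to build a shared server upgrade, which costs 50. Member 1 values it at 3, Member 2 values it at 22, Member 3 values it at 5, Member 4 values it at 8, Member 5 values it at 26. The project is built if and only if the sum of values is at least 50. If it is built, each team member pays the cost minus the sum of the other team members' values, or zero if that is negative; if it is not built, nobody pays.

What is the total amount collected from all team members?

20

Total value 64 ≥ cost 50, so it is built.
Member 1: others sum to 61; max(0, 50 - 61) = 0.
Member 2: others sum to 42; max(0, 50 - 42) = 8.
Member 3: others sum to 59; max(0, 50 - 59) = 0.
Member 4: others sum to 56; max(0, 50 - 56) = 0.
Member 5: others sum to 38; max(0, 50 - 38) = 12.
Total collected = 0 + 8 + 0 + 0 + 12 = 20.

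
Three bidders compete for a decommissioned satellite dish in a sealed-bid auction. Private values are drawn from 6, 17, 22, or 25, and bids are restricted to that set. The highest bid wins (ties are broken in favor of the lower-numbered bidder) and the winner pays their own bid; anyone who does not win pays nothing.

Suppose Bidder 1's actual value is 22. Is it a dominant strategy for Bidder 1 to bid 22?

No

Consider the case where Bidder 2 bids 6 and Bidder 3 bids 6.
Truthful bid 22: wins, pays 22, utility 22 - 22 = 0.
Bid 6 instead: wins, pays 6, utility 22 - 6 = 16.
Since 16 > 0, bidding 6 is strictly better here, so truthful bidding is not dominant.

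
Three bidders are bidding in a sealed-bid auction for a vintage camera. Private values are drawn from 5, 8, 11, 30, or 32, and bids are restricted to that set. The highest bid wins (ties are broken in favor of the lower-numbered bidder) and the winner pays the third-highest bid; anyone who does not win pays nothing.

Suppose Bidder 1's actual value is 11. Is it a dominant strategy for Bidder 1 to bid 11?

No

Consider the case where Bidder 2 bids 5 and Bidder 3 bids 30.
Truthful bid 11: loses, pays 0, utility 0.
Bid 30 instead: wins, pays 5, utility 11 - 5 = 6.
Since 6 > 0, bidding 30 is strictly better here, so truthful bidding is not dominant.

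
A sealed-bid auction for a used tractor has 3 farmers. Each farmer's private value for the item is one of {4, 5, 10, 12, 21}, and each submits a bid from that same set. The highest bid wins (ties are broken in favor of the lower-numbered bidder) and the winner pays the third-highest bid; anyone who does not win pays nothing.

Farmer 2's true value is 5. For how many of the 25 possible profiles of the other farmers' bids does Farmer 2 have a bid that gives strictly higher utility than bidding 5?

6

Others bid (4, 10): truth gives 0; bid 10 gives 1 > 0. Violating.
Others bid (4, 12): truth gives 0; bid 12 gives 1 > 0. Violating.
Others bid (4, 21): truth gives 0; bid 21 gives 1 > 0. Violating.
Others bid (5, 4): truth gives 0; bid 10 gives 1 > 0. Violating.
Others bid (4, 4): truth gives 1; no alternative beats it.
Others bid (4, 5): truth gives 1; no alternative beats it.
(Checking all 25 profiles: 6 have a profitable deviation, 19 do not.)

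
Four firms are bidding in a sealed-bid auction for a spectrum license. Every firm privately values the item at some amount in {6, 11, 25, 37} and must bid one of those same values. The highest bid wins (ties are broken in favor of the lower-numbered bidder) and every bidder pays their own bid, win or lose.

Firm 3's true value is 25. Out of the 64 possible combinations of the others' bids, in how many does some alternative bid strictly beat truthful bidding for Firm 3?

Others bid (6, 6, 6): truth gives 0; bid 11 gives 14 > 0. Violating.
Others bid (6, 6, 11): truth gives 0; bid 11 gives 14 > 0. Violating.
Others bid (6, 6, 37): truth gives -25; bid 6 gives -6 > -25. Violating.
Others bid (6, 11, 37): truth gives -25; bid 6 gives -6 > -25. Violating.
Others bid (6, 6, 25): truth gives 0; no alternative beats it.
Others bid (6, 11, 6): truth gives 0; no alternative beats it.
(Checking all 64 profiles: 54 have a profitable deviation, 10 do not.)

54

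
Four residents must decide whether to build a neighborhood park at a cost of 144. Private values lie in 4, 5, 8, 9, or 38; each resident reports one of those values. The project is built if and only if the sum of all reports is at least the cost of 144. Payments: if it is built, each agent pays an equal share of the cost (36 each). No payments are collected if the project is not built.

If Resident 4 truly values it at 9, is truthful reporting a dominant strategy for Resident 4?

Check each profile of the others' reports and compare truth against every alternative report.
Others report (4, 4, 4): truth gives 0, best alternative gives 0.
Others report (4, 4, 5): truth gives 0, best alternative gives 0.
Others report (4, 4, 8): truth gives 0, best alternative gives 0.
Others report (4, 4, 9): truth gives 0, best alternative gives 0.
Others report (4, 4, 38): truth gives 0, best alternative gives 0.
Others report (4, 5, 4): truth gives 0, best alternative gives 0.
(Remaining 119 profiles checked similarly; truth is weakly best in each.)
In every case the truthful report is at least as good as any alternative, so it is a dominant strategy.

Yes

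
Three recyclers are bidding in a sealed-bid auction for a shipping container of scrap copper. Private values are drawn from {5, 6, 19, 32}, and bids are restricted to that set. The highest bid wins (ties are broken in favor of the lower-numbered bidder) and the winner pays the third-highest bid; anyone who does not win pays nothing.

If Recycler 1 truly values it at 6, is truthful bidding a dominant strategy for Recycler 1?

No

Consider the case where Recycler 2 bids 5 and Recycler 3 bids 19.
Truthful bid 6: loses, pays 0, utility 0.
Bid 19 instead: wins, pays 5, utility 6 - 5 = 1.
Since 1 > 0, bidding 19 is strictly better here, so truthful bidding is not dominant.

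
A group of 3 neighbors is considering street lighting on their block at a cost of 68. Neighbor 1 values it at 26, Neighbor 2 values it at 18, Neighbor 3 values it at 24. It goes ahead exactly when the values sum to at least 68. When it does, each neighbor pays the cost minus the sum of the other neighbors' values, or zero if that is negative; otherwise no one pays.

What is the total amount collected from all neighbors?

68

Total value 68 ≥ cost 68, so it is built.
Neighbor 1: others sum to 42; max(0, 68 - 42) = 26.
Neighbor 2: others sum to 50; max(0, 68 - 50) = 18.
Neighbor 3: others sum to 44; max(0, 68 - 44) = 24.
Total collected = 26 + 18 + 24 = 68.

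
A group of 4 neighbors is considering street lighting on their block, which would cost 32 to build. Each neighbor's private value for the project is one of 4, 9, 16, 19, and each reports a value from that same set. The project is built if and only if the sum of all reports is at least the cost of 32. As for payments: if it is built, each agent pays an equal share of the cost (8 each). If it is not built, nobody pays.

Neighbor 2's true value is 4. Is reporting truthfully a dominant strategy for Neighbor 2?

Check each profile of the others' reports and compare truth against every alternative report.
Others report (4, 4, 16): truth gives 0, best alternative gives -4.
Others report (4, 4, 19): truth gives 0, best alternative gives -4.
Others report (4, 16, 4): truth gives 0, best alternative gives -4.
Others report (4, 19, 4): truth gives 0, best alternative gives -4.
Others report (9, 9, 9): truth gives 0, best alternative gives -4.
Others report (16, 4, 4): truth gives 0, best alternative gives -4.
(Remaining 58 profiles checked similarly; truth is weakly best in each.)
In every case the truthful report is at least as good as any alternative, so it is a dominant strategy.

Yes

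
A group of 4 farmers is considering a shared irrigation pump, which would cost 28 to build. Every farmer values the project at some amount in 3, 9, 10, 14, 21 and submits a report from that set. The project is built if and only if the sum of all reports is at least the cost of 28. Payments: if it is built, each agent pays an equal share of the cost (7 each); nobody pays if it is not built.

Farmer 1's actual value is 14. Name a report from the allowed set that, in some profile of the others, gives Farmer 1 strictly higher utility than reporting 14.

21

Suppose Farmer 2 reports 3, Farmer 3 reports 3 and Farmer 4 reports 3.
Report 14: project not built, utility 0.
Report 21: project built, pays 7, utility 14 - 7 = 7.
So reporting 21 beats truth here (7 > 0).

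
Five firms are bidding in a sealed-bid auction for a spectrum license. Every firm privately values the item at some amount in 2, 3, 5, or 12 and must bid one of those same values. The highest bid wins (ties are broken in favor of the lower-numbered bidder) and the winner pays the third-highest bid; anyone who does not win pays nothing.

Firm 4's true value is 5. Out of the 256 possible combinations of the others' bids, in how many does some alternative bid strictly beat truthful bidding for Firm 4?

Others bid (2, 2, 2, 12): truth gives 0; bid 12 gives 3 > 0. Violating.
Others bid (2, 2, 3, 12): truth gives 0; bid 12 gives 2 > 0. Violating.
Others bid (2, 2, 5, 2): truth gives 0; bid 12 gives 3 > 0. Violating.
Others bid (2, 2, 5, 3): truth gives 0; bid 12 gives 2 > 0. Violating.
Others bid (2, 2, 2, 2): truth gives 3; no alternative beats it.
Others bid (2, 2, 2, 3): truth gives 3; no alternative beats it.
(Checking all 256 profiles: 32 have a profitable deviation, 224 do not.)

32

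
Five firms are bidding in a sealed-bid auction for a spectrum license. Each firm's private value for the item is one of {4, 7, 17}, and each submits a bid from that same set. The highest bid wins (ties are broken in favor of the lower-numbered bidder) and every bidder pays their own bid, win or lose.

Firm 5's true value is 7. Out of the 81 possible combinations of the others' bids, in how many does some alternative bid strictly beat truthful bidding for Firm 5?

Others bid (4, 4, 4, 7): truth gives -7; bid 4 gives -4 > -7. Violating.
Others bid (4, 4, 4, 17): truth gives -7; bid 4 gives -4 > -7. Violating.
Others bid (4, 4, 7, 4): truth gives -7; bid 4 gives -4 > -7. Violating.
Others bid (4, 4, 7, 7): truth gives -7; bid 4 gives -4 > -7. Violating.
Others bid (4, 4, 4, 4): truth gives 0; no alternative beats it.
(Checking all 81 profiles: 80 have a profitable deviation, 1 does not.)

80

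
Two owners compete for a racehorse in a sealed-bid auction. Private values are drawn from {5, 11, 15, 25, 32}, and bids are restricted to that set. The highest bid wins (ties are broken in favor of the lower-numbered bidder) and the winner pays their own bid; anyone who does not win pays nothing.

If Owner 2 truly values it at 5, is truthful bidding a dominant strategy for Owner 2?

Check each profile of the others' bids and compare truth against every alternative bid.
Others bid (5): truth gives 0, best alternative gives -6.
Others bid (11): truth gives 0, best alternative gives 0.
Others bid (15): truth gives 0, best alternative gives 0.
Others bid (25): truth gives 0, best alternative gives 0.
Others bid (32): truth gives 0, best alternative gives 0.
In every case the truthful bid is at least as good as any alternative, so it is a dominant strategy.

Yes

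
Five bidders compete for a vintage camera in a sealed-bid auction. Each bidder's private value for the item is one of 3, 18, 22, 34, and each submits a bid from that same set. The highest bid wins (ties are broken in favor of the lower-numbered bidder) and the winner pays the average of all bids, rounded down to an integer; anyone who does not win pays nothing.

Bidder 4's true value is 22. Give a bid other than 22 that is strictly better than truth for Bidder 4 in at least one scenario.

Suppose Bidder 1 bids 3, Bidder 2 bids 3, Bidder 3 bids 3 and Bidder 5 bids 34.
Bid 22: loses, pays 0, utility 0.
Bid 34: wins, pays 15, utility 22 - 15 = 7.
So bidding 34 beats truth here (7 > 0).

34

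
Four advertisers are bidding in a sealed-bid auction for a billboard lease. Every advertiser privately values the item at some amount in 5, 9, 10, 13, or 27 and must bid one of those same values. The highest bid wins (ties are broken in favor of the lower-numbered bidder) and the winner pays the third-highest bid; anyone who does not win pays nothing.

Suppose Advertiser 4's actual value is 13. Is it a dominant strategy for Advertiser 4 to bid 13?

Consider the case where Advertiser 1 bids 5, Advertiser 2 bids 5 and Advertiser 3 bids 13.
Truthful bid 13: loses, pays 0, utility 0.
Bid 27 instead: wins, pays 5, utility 13 - 5 = 8.
Since 8 > 0, bidding 27 is strictly better here, so truthful bidding is not dominant.

No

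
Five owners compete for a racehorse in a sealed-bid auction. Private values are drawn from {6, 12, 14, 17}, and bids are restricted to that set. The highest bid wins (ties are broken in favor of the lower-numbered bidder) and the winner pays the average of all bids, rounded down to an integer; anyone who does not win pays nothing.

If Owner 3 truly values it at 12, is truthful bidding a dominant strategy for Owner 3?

Consider the case where Owner 1 bids 6, Owner 2 bids 6, Owner 4 bids 6 and Owner 5 bids 14.
Truthful bid 12: loses, pays 0, utility 0.
Bid 14 instead: wins, pays 9, utility 12 - 9 = 3.
Since 3 > 0, bidding 14 is strictly better here, so truthful bidding is not dominant.

No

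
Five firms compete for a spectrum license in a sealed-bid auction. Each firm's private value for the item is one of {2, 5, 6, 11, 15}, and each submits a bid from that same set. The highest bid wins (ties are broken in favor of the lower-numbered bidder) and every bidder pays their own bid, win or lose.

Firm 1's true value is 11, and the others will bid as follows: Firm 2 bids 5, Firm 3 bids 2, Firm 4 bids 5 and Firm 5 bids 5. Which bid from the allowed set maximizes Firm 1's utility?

5

Bid 2: loses but pays 2, utility -2.
Bid 5: wins, pays 5, utility 11 - 5 = 6.
Bid 6: wins, pays 6, utility 11 - 6 = 5.
Bid 11: wins, pays 11, utility 11 - 11 = 0.
Bid 15: wins, pays 15, utility 11 - 15 = -4.
The best choice is 5 with utility 6.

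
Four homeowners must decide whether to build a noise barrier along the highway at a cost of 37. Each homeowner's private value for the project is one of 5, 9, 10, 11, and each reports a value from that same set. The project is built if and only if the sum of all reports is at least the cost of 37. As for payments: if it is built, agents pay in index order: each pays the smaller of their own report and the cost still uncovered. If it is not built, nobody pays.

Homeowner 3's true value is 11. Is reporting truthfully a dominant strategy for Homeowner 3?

No

Consider the case where Homeowner 1 reports 5, Homeowner 2 reports 11 and Homeowner 4 reports 11.
Truthful report 11: project built, pays 11, utility 11 - 11 = 0.
Report 10 instead: project built, pays 10, utility 11 - 10 = 1.
Since 1 > 0, reporting 10 is strictly better here, so truthful reporting is not dominant.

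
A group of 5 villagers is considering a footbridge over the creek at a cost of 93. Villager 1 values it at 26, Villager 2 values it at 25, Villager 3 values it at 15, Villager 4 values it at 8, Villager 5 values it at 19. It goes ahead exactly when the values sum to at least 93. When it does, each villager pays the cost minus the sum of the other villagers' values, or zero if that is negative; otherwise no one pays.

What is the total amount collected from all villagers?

Total value 93 ≥ cost 93, so it is built.
Villager 1: others sum to 67; max(0, 93 - 67) = 26.
Villager 2: others sum to 68; max(0, 93 - 68) = 25.
Villager 3: others sum to 78; max(0, 93 - 78) = 15.
Villager 4: others sum to 85; max(0, 93 - 85) = 8.
Villager 5: others sum to 74; max(0, 93 - 74) = 19.
Total collected = 26 + 25 + 15 + 8 + 19 = 93.

93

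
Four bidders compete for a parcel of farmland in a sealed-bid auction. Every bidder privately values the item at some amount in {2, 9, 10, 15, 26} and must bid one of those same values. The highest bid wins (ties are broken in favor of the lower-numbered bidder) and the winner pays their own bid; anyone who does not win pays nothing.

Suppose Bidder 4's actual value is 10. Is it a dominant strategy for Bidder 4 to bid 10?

No

Consider the case where Bidder 1 bids 2, Bidder 2 bids 2 and Bidder 3 bids 2.
Truthful bid 10: wins, pays 10, utility 10 - 10 = 0.
Bid 9 instead: wins, pays 9, utility 10 - 9 = 1.
Since 1 > 0, bidding 9 is strictly better here, so truthful bidding is not dominant.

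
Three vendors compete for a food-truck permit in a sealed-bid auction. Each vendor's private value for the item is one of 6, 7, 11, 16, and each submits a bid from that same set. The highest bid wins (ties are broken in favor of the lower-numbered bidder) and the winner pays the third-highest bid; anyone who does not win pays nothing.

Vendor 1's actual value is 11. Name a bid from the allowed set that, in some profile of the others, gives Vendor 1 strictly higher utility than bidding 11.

Suppose Vendor 2 bids 6 and Vendor 3 bids 16.
Bid 11: loses, pays 0, utility 0.
Bid 16: wins, pays 6, utility 11 - 6 = 5.
So bidding 16 beats truth here (5 > 0).

16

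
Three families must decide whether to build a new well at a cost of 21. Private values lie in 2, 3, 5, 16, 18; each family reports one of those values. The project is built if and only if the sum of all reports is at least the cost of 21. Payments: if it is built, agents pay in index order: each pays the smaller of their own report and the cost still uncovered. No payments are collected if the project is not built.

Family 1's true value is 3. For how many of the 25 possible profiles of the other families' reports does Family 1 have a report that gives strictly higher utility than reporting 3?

Others report (2, 18): truth gives 0; report 2 gives 1 > 0. Violating.
Others report (3, 16): truth gives 0; report 2 gives 1 > 0. Violating.
Others report (3, 18): truth gives 0; report 2 gives 1 > 0. Violating.
Others report (5, 16): truth gives 0; report 2 gives 1 > 0. Violating.
Others report (2, 2): truth gives 0; no alternative beats it.
Others report (2, 3): truth gives 0; no alternative beats it.
(Checking all 25 profiles: 14 have a profitable deviation, 11 do not.)

14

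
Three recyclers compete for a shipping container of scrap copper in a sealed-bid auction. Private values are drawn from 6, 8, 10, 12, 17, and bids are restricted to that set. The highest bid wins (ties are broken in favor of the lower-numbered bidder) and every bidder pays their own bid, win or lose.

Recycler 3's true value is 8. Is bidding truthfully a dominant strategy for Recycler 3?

No

Consider the case where Recycler 1 bids 6 and Recycler 2 bids 8.
Truthful bid 8: loses but pays 8, utility -8.
Bid 6 instead: loses but pays 6, utility -6.
Since -6 > -8, bidding 6 is strictly better here, so truthful bidding is not dominant.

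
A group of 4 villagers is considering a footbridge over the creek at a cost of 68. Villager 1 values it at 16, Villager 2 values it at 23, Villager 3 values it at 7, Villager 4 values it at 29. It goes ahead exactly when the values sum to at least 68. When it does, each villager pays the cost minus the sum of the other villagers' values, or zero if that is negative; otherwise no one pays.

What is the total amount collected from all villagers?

Total value 75 ≥ cost 68, so it is built.
Villager 1: others sum to 59; max(0, 68 - 59) = 9.
Villager 2: others sum to 52; max(0, 68 - 52) = 16.
Villager 3: others sum to 68; max(0, 68 - 68) = 0.
Villager 4: others sum to 46; max(0, 68 - 46) = 22.
Total collected = 9 + 16 + 0 + 22 = 47.

47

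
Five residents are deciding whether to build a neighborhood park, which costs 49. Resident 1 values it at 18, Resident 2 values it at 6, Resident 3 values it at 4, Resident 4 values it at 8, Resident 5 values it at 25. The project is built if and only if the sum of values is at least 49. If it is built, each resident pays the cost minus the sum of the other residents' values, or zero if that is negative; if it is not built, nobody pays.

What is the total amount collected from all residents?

19

Total value 61 ≥ cost 49, so it is built.
Resident 1: others sum to 43; max(0, 49 - 43) = 6.
Resident 2: others sum to 55; max(0, 49 - 55) = 0.
Resident 3: others sum to 57; max(0, 49 - 57) = 0.
Resident 4: others sum to 53; max(0, 49 - 53) = 0.
Resident 5: others sum to 36; max(0, 49 - 36) = 13.
Total collected = 6 + 0 + 0 + 0 + 13 = 19.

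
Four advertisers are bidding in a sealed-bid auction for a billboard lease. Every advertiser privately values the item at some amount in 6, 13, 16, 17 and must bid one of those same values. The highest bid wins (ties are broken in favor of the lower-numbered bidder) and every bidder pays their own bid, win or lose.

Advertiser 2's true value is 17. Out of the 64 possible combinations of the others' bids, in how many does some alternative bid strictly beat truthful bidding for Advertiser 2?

Others bid (6, 6, 6): truth gives 0; bid 13 gives 4 > 0. Violating.
Others bid (6, 6, 13): truth gives 0; bid 13 gives 4 > 0. Violating.
Others bid (6, 6, 16): truth gives 0; bid 16 gives 1 > 0. Violating.
Others bid (6, 13, 6): truth gives 0; bid 13 gives 4 > 0. Violating.
Others bid (6, 6, 17): truth gives 0; no alternative beats it.
Others bid (6, 13, 17): truth gives 0; no alternative beats it.
(Checking all 64 profiles: 34 have a profitable deviation, 30 do not.)

34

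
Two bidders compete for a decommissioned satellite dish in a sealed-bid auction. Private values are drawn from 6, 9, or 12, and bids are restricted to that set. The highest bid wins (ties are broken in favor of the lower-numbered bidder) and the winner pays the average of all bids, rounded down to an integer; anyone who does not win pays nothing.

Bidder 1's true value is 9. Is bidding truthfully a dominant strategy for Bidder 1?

Consider the case where Bidder 2 bids 6.
Truthful bid 9: wins, pays 7, utility 9 - 7 = 2.
Bid 6 instead: wins, pays 6, utility 9 - 6 = 3.
Since 3 > 2, bidding 6 is strictly better here, so truthful bidding is not dominant.

No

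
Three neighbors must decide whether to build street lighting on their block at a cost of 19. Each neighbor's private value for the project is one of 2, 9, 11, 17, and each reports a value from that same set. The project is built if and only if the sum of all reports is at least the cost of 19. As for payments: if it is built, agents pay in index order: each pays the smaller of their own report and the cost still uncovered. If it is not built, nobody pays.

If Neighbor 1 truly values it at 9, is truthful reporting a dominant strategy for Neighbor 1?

Consider the case where Neighbor 2 reports 2 and Neighbor 3 reports 17.
Truthful report 9: project built, pays 9, utility 9 - 9 = 0.
Report 2 instead: project built, pays 2, utility 9 - 2 = 7.
Since 7 > 0, reporting 2 is strictly better here, so truthful reporting is not dominant.

No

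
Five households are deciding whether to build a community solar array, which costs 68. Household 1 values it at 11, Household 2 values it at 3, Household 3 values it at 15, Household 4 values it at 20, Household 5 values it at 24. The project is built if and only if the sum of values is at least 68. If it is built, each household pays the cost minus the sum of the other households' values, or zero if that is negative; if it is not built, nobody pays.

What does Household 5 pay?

19

Total value 73 ≥ cost 68, so the project is built.
The other households' values sum to 49.
Cost minus that sum is 68 - 49 = 19.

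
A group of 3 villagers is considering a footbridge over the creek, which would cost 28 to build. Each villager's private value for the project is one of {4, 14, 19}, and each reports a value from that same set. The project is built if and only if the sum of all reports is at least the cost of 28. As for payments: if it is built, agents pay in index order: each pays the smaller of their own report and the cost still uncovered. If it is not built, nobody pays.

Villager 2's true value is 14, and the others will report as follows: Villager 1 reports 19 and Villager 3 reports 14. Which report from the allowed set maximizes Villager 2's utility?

Report 4: project built, pays 4, utility 14 - 4 = 10.
Report 14: project built, pays 9, utility 14 - 9 = 5.
Report 19: project built, pays 9, utility 14 - 9 = 5.
The best choice is 4 with utility 10.

4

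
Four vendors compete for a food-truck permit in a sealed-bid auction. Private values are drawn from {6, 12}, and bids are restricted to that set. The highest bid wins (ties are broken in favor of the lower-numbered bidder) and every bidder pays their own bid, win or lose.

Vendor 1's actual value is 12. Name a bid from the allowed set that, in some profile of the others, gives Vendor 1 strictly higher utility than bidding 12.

Suppose Vendor 2 bids 6, Vendor 3 bids 6 and Vendor 4 bids 6.
Bid 12: wins, pays 12, utility 12 - 12 = 0.
Bid 6: wins, pays 6, utility 12 - 6 = 6.
So bidding 6 beats truth here (6 > 0).

6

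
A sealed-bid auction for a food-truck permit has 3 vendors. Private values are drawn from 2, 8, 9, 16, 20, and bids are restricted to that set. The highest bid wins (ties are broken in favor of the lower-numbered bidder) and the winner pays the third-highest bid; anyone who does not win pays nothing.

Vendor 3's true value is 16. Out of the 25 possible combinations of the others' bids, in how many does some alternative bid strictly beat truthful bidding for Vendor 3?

6

Others bid (2, 16): truth gives 0; bid 20 gives 14 > 0. Violating.
Others bid (8, 16): truth gives 0; bid 20 gives 8 > 0. Violating.
Others bid (9, 16): truth gives 0; bid 20 gives 7 > 0. Violating.
Others bid (16, 2): truth gives 0; bid 20 gives 14 > 0. Violating.
Others bid (2, 2): truth gives 14; no alternative beats it.
Others bid (2, 8): truth gives 14; no alternative beats it.
(Checking all 25 profiles: 6 have a profitable deviation, 19 do not.)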